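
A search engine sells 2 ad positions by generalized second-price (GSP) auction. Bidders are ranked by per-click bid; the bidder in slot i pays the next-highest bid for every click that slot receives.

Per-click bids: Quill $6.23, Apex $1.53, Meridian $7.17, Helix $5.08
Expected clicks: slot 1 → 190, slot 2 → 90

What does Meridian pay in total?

Meridian pays $1183.70

Per-click bids in order: $7.17 (Meridian) > $6.23 (Quill) > $5.08 (Helix) > …
Meridian holds slot 1 → pays next bid $6.23 × 190 clicks = $1183.70.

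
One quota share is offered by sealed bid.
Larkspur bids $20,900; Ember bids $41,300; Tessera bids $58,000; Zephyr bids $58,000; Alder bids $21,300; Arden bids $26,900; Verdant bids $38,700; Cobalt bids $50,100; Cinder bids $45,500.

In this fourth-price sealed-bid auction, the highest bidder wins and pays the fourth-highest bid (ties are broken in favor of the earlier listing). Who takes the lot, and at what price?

Rule: the highest bidder wins and pays the fourth-highest bid.
Bids ranked: 58,000 (Tessera) > 58,000 (Zephyr) > 50,100 (Cobalt) > 45,500 (Cinder) > 41,300 (Ember) > 38,700 (Verdant) > …
Tie at $58,000 → Tessera wins by tie-break.
Tessera is highest; pays the fourth-highest bid, $45,500.

Tessera pays $45,500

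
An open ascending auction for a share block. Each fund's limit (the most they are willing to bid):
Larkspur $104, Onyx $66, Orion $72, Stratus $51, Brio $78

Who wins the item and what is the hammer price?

Larkspur wins at $78

Rule: the price rises until one bidder remains; the winner pays the price at which the last rival dropped out.
Limits ranked: 104 (Larkspur) > 78 (Brio) > 72 (Orion) > 66 (Onyx) > 51 (Stratus)
Brio is the last rival to drop out, at $78; Larkspur remains and wins at that price.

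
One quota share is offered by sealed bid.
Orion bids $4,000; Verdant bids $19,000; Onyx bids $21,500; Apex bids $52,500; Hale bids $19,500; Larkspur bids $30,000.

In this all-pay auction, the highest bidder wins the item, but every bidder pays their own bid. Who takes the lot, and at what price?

Apex pays $52,500

Rule: the highest bidder wins the item, but every bidder pays their own bid.
Sorting bids: 52,500 (Apex) > 30,000 (Larkspur) > 21,500 (Onyx) > 19,500 (Hale) > 19,000 (Verdant) > 4,000 (Orion)
Apex is highest and takes the item; every bidder forfeits their bid.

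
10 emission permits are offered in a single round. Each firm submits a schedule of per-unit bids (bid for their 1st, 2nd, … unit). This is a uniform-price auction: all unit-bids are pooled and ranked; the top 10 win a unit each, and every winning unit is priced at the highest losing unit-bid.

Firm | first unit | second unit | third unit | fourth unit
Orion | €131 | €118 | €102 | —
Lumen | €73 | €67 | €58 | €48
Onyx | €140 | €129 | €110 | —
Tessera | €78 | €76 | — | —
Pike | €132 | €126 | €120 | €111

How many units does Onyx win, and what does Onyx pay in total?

Onyx: 3 units, pays €234

All unit-bids, highest first — top 10: 140 (Onyx-1), 132 (Pike-1), 131 (Orion-1), 129 (Onyx-2), 126 (Pike-2), 120 (Pike-3), 118 (Orion-2), 111 (Pike-4), 110 (Onyx-3), 102 (Orion-3)
First bid not allocated: €78.
Onyx wins 3 unit(s) at €78 each.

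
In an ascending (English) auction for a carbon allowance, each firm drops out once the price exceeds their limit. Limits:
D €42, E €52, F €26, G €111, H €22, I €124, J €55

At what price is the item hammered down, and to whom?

Limits ranked: 124 (I) > 111 (G) > 55 (J) > 52 (E) > 42 (D) > 26 (F) > …
Once the price passes €111, only I is left; the hammer falls at G's limit of €111.

I wins at €111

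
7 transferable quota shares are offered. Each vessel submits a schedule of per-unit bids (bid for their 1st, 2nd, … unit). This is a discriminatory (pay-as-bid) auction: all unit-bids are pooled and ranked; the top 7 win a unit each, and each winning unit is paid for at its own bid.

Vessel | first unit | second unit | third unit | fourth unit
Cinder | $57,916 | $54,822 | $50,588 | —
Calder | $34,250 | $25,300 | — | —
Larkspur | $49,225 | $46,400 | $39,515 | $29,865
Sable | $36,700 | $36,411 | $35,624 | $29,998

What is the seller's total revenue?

Total revenue: $335,166

Merging the schedules and taking the best 7: 57,916 (Cinder-1), 54,822 (Cinder-2), 50,588 (Cinder-3), 49,225 (Larkspur-1), 46,400 (Larkspur-2), 39,515 (Larkspur-3), 36,700 (Sable-1)
Next rejected bid: $36,411 (not a price — pay-as-bid).
Each winning unit pays its own bid.
Revenue = 57,916 + 54,822 + 50,588 + 49,225 + 46,400 + 39,515 + 36,700 = $335,166.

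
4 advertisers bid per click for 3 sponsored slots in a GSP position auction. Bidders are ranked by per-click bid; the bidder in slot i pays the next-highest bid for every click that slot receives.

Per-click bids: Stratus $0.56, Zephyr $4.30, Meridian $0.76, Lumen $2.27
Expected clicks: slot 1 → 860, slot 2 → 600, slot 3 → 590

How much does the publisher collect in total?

Total revenue: $2738.60

Ranked by bid: $4.30 (Zephyr) > $2.27 (Lumen) > $0.76 (Meridian) > $0.56 (Stratus)
Slot 1: Zephyr pays $2.27 × 860 = $1952.20
Slot 2: Lumen pays $0.76 × 600 = $456.00
Slot 3: Meridian pays $0.56 × 590 = $330.40
Total = $2738.60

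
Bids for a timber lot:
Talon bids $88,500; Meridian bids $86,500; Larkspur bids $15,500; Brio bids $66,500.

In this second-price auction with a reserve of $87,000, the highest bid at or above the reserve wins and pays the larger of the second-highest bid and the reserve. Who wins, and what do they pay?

Talon pays $87,000

Bids in order: 88,500 (Talon) > 86,500 (Meridian) > 66,500 (Brio) > 15,500 (Larkspur)
Talon has the top bid at or above the reserve ($88,500).
max(second-highest $86,500, reserve $87,000) = $87,000.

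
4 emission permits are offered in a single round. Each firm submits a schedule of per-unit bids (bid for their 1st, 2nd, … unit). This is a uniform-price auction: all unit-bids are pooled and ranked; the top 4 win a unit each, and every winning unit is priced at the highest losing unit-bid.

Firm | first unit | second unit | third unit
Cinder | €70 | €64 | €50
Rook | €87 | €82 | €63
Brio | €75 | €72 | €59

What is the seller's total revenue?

Merging the schedules and taking the best 4: 87 (Rook-1), 82 (Rook-2), 75 (Brio-1), 72 (Brio-2)
First bid not allocated: €70.
Allocation: Brio 2, Rook 2. Every unit priced at €70.
Revenue = 4 × 70 = €280.

Total revenue: €280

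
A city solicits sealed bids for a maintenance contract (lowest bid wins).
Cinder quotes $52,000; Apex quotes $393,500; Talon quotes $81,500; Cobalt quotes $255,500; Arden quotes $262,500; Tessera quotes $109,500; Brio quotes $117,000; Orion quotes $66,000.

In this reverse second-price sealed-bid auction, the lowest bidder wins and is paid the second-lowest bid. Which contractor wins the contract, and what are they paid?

Cinder is paid $66,000

Sorting bids: 52,000 (Cinder) < 66,000 (Orion) < 81,500 (Talon) < 109,500 (Tessera) < 117,000 (Brio) < 255,500 (Cobalt) < …
Cinder wins with the lowest bid; price is set by the runner-up at $66,000.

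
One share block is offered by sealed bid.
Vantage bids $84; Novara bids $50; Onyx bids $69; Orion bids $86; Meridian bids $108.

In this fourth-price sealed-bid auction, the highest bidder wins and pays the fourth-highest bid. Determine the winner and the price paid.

Bids in order: 108 (Meridian) > 86 (Orion) > 84 (Vantage) > 69 (Onyx) > 50 (Novara)
Meridian wins; payment is bid #4 in the ranking = $69.

Meridian pays $69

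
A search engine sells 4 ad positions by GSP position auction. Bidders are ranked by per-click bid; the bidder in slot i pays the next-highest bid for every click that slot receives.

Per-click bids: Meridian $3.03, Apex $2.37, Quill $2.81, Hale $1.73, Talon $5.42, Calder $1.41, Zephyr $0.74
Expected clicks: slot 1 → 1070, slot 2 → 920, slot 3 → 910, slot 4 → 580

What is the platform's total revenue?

Ranked by bid: $5.42 (Talon) > $3.03 (Meridian) > $2.81 (Quill) > $2.37 (Apex) > $1.73 (Hale) > …
Slot 1: Talon pays $3.03 × 1070 = $3242.10
Slot 2: Meridian pays $2.81 × 920 = $2585.20
Slot 3: Quill pays $2.37 × 910 = $2156.70
Slot 4: Apex pays $1.73 × 580 = $1003.40
Total = $8987.40

Total revenue: $8987.40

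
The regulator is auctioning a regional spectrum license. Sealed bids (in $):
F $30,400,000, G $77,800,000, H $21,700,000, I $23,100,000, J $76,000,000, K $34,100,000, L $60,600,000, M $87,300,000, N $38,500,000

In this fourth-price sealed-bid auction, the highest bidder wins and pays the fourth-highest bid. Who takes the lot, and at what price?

M pays $60,600,000

Bids ranked: 87,300,000 (M) > 77,800,000 (G) > 76,000,000 (J) > 60,600,000 (L) > 38,500,000 (N) > 34,100,000 (K) > …
M is highest; pays the fourth-highest bid, $60,600,000.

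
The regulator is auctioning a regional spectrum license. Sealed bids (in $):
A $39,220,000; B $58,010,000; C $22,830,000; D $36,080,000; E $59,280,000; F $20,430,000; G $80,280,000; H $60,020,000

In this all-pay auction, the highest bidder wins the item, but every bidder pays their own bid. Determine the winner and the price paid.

G pays $80,280,000

Bids ranked: 80,280,000 (G) > 60,020,000 (H) > 59,280,000 (E) > 58,010,000 (B) > 39,220,000 (A) > 36,080,000 (D) > …
G is highest and takes the item; every bidder forfeits their bid.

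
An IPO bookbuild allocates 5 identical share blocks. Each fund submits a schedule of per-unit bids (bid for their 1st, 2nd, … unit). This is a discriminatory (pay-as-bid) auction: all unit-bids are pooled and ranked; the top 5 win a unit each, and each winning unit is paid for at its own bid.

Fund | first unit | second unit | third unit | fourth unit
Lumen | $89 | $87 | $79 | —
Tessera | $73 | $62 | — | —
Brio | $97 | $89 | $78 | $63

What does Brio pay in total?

Brio pays $186

Merging the schedules and taking the best 5: 97 (Brio-1), 89 (Lumen-1), 89 (Brio-2), 87 (Lumen-2), 79 (Lumen-3)
Next rejected bid: $78 (not a price — pay-as-bid).
Brio's winning unit-bids: 97 + 89 = $186.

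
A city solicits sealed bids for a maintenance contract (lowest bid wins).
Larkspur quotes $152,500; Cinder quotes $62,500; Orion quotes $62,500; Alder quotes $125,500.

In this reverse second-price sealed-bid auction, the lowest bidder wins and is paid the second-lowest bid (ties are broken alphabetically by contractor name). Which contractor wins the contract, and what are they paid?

Bids ranked: 62,500 (Cinder) < 62,500 (Orion) < 125,500 (Alder) < 152,500 (Larkspur)
Cinder and Orion tie at $62,500; tie-break gives it to Cinder.
Cinder is lowest; is paid the second-lowest bid, $62,500.

Cinder is paid $62,500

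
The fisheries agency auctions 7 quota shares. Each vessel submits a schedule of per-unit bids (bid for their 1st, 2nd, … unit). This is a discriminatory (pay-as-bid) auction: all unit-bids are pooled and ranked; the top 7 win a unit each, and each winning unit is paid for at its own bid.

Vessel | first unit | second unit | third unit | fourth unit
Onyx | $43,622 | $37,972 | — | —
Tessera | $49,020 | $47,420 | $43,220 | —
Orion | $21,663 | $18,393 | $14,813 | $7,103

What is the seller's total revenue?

All unit-bids, highest first — top 7: 49,020 (Tessera-1), 47,420 (Tessera-2), 43,622 (Onyx-1), 43,220 (Tessera-3), 37,972 (Onyx-2), 21,663 (Orion-1), 18,393 (Orion-2)
Next rejected bid: $14,813 (not a price — pay-as-bid).
Each winning unit pays its own bid.
Revenue = 49,020 + 47,420 + 43,622 + 43,220 + 37,972 + 21,663 + 18,393 = $261,310.

Total revenue: $261,310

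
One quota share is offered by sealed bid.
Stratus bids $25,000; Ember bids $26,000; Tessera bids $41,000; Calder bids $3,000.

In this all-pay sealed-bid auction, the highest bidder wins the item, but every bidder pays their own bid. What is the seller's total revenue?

Rule: the highest bidder wins the item, but every bidder pays their own bid.
Sorting bids: 41,000 (Tessera) > 26,000 (Ember) > 25,000 (Stratus) > 3,000 (Calder)
Every bidder forfeits their bid regardless of winning.
Revenue = 25,000 + 26,000 + 41,000 + 3,000 = $95,000.

Total revenue: $95,000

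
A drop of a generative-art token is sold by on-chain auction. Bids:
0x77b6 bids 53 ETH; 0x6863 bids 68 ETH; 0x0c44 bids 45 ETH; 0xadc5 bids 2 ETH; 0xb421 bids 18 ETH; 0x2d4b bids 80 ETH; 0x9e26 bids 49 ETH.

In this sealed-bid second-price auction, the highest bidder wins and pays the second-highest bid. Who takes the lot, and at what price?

Sealed-bid second-price auction: the highest bidder wins and pays the second-highest bid.
Sorting bids: 80 (0x2d4b) > 68 (0x6863) > 53 (0x77b6) > 49 (0x9e26) > 45 (0x0c44) > 18 (0xb421) > …
0x2d4b wins with the highest bid; price is set by the runner-up at 68 ETH.

0x2d4b pays 68 ETH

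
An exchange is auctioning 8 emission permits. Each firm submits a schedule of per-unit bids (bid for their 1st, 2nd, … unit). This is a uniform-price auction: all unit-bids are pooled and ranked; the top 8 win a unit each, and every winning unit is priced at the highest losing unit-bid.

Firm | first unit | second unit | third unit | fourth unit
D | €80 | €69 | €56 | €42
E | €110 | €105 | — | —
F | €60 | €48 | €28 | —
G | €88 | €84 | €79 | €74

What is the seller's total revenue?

Total revenue: €480

Pooled unit-bids ranked (top 8): 110 (E-1), 105 (E-2), 88 (G-1), 84 (G-2), 80 (D-1), 79 (G-3), 74 (G-4), 69 (D-2)
First bid not allocated: €60.
Allocation: D 2, E 2, G 4. Every unit priced at €60.
Revenue = 8 × 60 = €480.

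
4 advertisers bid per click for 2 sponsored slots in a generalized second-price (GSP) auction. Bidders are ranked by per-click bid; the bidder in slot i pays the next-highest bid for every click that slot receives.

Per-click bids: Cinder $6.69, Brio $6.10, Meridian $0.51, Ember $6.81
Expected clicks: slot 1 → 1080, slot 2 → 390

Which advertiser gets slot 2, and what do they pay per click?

Per-click bids in order: $6.81 (Ember) > $6.69 (Cinder) > $6.10 (Brio) > …
Slot 2 goes to the second-ranked bidder, Cinder, who pays the next bid down: $6.10/click.

Cinder; $6.10 per click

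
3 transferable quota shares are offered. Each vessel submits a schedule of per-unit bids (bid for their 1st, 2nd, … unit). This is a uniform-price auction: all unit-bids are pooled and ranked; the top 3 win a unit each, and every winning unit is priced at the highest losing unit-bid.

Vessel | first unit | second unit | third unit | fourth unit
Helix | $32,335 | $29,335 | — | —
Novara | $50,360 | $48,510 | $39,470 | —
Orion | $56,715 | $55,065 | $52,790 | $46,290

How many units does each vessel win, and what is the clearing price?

Orion 3; clearing price $50,360

Merging the schedules and taking the best 3: 56,715 (Orion-1), 55,065 (Orion-2), 52,790 (Orion-3)
The (k+1)-th unit-bid is $50,360.
Allocation: Orion 3.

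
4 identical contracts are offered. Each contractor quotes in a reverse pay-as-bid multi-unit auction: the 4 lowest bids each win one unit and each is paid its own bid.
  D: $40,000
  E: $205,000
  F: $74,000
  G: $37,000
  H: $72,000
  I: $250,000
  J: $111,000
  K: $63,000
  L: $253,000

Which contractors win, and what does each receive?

G $37,000, D $40,000, K $63,000, H $72,000

Ordering the bids: 37,000 (G), 40,000 (D), 63,000 (K), 72,000 (H), 74,000 (F), 111,000 (J), …
Winners (4 units): G, D, K, H.
Each winner is paid its own bid: G $37,000, D $40,000, K $63,000, H $72,000.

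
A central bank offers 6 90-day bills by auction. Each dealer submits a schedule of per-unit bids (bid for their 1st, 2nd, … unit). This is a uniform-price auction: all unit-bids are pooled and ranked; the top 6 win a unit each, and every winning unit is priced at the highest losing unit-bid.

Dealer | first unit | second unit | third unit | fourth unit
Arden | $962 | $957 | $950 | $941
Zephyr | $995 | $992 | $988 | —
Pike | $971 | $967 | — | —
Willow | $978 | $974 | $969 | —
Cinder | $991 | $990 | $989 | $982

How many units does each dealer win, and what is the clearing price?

Cinder 3, Zephyr 3; clearing price $982

Pooled unit-bids ranked (top 6): 995 (Zephyr-1), 992 (Zephyr-2), 991 (Cinder-1), 990 (Cinder-2), 989 (Cinder-3), 988 (Zephyr-3)
The (k+1)-th unit-bid is $982.
Allocation: Cinder 3, Zephyr 3.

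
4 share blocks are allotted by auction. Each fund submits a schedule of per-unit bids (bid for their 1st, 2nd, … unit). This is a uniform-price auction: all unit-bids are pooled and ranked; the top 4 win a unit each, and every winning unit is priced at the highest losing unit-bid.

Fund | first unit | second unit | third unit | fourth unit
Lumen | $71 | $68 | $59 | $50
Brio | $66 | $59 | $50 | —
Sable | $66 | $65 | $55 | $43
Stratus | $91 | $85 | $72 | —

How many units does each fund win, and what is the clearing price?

Lumen 1, Stratus 3; clearing price $68

Pooled unit-bids ranked (top 4): 91 (Stratus-1), 85 (Stratus-2), 72 (Stratus-3), 71 (Lumen-1)
The (k+1)-th unit-bid is $68.
Allocation: Lumen 1, Stratus 3.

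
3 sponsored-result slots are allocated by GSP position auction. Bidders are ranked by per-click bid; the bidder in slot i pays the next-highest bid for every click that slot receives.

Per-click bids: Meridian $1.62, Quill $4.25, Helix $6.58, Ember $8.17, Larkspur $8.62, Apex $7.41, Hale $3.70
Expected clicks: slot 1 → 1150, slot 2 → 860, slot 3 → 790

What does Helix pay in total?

Helix pays $0.00

Sorting advertisers: $8.62 (Larkspur) > $8.17 (Ember) > $7.41 (Apex) > $6.58 (Helix) > …
Helix ranks below slot 3 → no slot, pays nothing.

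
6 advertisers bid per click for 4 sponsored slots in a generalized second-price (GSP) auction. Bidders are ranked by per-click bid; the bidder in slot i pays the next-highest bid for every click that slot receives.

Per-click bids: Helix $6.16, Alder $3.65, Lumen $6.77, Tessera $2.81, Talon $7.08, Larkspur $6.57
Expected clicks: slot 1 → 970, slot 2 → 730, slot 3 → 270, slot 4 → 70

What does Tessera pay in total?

Ranked by bid: $7.08 (Talon) > $6.77 (Lumen) > $6.57 (Larkspur) > $6.16 (Helix) > $3.65 (Alder) > …
Tessera ranks below slot 4 → no slot, pays nothing.

Tessera pays $0.00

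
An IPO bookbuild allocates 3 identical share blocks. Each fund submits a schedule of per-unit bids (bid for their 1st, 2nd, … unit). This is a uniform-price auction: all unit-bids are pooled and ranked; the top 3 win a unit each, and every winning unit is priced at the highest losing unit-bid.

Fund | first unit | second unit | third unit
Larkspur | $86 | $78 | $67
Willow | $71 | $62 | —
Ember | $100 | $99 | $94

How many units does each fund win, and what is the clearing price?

Pooled unit-bids ranked (top 3): 100 (Ember-1), 99 (Ember-2), 94 (Ember-3)
The (k+1)-th unit-bid is $86.
Allocation: Ember 3.

Ember 3; clearing price $86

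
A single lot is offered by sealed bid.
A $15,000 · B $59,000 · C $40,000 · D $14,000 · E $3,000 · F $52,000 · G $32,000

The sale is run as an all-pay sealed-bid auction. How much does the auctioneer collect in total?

Total revenue: $215,000

All-pay sealed-bid auction: the highest bidder wins the item, but every bidder pays their own bid.
Bids in order: 59,000 (B) > 52,000 (F) > 40,000 (C) > 32,000 (G) > 15,000 (A) > 14,000 (D) > …
B wins with the top bid; all bids are sunk regardless.
Every bidder forfeits their bid regardless of winning.
Revenue = 15,000 + 59,000 + 40,000 + 14,000 + 3,000 + 52,000 + 32,000 = $215,000.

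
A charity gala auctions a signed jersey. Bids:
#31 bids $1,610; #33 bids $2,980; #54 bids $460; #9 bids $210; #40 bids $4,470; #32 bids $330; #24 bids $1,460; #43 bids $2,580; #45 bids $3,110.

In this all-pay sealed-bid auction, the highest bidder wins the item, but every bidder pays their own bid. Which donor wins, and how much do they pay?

Bids ranked: 4,470 (#40) > 3,110 (#45) > 2,980 (#33) > 2,580 (#43) > 1,610 (#31) > 1,460 (#24) > …
#40 is highest and takes the item; every bidder forfeits their bid.

#40 pays $4,470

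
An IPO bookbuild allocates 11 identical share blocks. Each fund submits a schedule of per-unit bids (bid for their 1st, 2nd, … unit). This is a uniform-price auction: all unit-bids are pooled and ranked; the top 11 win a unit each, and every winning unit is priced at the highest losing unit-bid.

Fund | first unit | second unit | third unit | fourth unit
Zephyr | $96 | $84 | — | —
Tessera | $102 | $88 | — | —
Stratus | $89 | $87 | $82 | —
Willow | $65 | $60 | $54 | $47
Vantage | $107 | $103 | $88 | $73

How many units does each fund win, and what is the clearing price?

Stratus 3, Tessera 2, Vantage 4, Zephyr 2; clearing price $65

All unit-bids, highest first — top 11: 107 (Vantage-1), 103 (Vantage-2), 102 (Tessera-1), 96 (Zephyr-1), 89 (Stratus-1), 88 (Tessera-2), 88 (Vantage-3), 87 (Stratus-2), 84 (Zephyr-2), 82 (Stratus-3), 73 (Vantage-4)
Highest rejected unit-bid = $65.
Allocation: Stratus 3, Tessera 2, Vantage 4, Zephyr 2.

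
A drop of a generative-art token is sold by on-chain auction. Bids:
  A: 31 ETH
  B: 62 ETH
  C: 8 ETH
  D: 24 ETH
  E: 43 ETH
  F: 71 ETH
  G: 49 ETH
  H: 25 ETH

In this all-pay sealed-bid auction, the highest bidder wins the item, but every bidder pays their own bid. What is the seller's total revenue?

Total revenue: 313 ETH

Rule: the highest bidder wins the item, but every bidder pays their own bid.
Bids ranked: 71 (F) > 62 (B) > 49 (G) > 43 (E) > 31 (A) > 25 (H) > …
F wins with the top bid; all bids are sunk regardless.
Every bidder forfeits their bid regardless of winning.
Revenue = 31 + 62 + 8 + 24 + 43 + 71 + 49 + 25 = 313 ETH.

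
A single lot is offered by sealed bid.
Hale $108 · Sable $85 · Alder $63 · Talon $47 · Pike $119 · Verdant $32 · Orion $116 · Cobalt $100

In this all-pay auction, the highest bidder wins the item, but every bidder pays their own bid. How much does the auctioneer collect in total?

Total revenue: $670

Bids ranked: 119 (Pike) > 116 (Orion) > 108 (Hale) > 100 (Cobalt) > 85 (Sable) > 63 (Alder) > …
Pike wins with the top bid; all bids are sunk regardless.
Every bidder forfeits their bid regardless of winning.
Revenue = 108 + 85 + 63 + 47 + 119 + 32 + 116 + 100 = $670.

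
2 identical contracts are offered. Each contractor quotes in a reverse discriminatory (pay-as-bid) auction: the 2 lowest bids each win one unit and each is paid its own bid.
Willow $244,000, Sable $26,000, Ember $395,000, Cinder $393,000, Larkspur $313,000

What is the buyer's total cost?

Total cost: $270,000

Ordering the bids: 26,000 (Sable), 244,000 (Willow), 313,000 (Larkspur), 393,000 (Cinder), …
Winners (2 units): Sable, Willow.
Total cost = 26,000 + 244,000 = $270,000.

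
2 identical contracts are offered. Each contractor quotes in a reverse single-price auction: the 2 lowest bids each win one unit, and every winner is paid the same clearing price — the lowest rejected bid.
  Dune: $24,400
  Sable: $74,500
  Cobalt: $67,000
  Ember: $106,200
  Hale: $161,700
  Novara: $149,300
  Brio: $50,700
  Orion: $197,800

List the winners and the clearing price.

Ordering the bids: 24,400 (Dune), 50,700 (Brio), 67,000 (Cobalt), 74,500 (Sable), …
Winners (2 units): Dune, Brio.
Lowest unsuccessful bid: $67,000 → clearing price.

Dune, Brio; each is paid $67,000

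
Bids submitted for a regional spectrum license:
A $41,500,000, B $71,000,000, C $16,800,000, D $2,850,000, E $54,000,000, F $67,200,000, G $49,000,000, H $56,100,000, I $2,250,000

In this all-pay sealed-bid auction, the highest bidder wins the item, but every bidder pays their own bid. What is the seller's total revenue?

Total revenue: $360,700,000

Sorting bids: 71,000,000 (B) > 67,200,000 (F) > 56,100,000 (H) > 54,000,000 (E) > 49,000,000 (G) > 41,500,000 (A) > …
B wins with the top bid; all bids are sunk regardless.
Every bidder forfeits their bid regardless of winning.
Revenue = 41,500,000 + 71,000,000 + 16,800,000 + 2,850,000 + 54,000,000 + 67,200,000 + 49,000,000 + 56,100,000 + 2,250,000 = $360,700,000.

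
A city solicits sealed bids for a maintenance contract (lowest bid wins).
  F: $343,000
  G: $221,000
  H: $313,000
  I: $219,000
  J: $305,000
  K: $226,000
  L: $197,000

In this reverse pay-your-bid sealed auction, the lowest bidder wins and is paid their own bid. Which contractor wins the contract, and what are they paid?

L is paid $197,000

Rule: the lowest bidder wins and is paid their own bid.
Bids ranked: 197,000 (L) < 219,000 (I) < 221,000 (G) < 226,000 (K) < 305,000 (J) < 313,000 (H) < …
First-price: L is paid what they bid, $197,000.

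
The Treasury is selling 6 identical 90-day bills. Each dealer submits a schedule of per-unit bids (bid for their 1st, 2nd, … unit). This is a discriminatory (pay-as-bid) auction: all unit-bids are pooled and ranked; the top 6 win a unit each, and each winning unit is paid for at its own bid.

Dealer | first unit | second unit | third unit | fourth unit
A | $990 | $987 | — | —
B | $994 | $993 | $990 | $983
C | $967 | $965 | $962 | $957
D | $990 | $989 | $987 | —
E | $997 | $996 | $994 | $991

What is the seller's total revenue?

Total revenue: $5,965

All unit-bids, highest first — top 6: 997 (E-1), 996 (E-2), 994 (B-1), 994 (E-3), 993 (B-2), 991 (E-4)
Next rejected bid: $990 (not a price — pay-as-bid).
Each winning unit pays its own bid.
Revenue = 997 + 996 + 994 + 994 + 993 + 991 = $5,965.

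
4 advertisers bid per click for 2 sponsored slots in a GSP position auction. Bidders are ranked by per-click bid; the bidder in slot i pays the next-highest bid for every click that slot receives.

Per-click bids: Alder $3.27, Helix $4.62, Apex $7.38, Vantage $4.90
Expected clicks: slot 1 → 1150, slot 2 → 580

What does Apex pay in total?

Apex pays $5635.00

Per-click bids in order: $7.38 (Apex) > $4.90 (Vantage) > $4.62 (Helix) > …
Apex holds slot 1 → pays next bid $4.90 × 1150 clicks = $5635.00.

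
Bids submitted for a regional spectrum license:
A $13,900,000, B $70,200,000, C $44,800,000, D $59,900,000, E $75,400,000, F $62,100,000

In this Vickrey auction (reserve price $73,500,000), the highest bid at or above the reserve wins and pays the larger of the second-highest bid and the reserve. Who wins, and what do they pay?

E pays $73,500,000

Bids ranked: 75,400,000 (E) > 70,200,000 (B) > 62,100,000 (F) > 59,900,000 (D) > 44,800,000 (C) > 13,900,000 (A)
E has the top bid at or above the reserve ($75,400,000).
Second-highest bid $70,200,000 is below the reserve $73,500,000, so the reserve binds → payment $73,500,000.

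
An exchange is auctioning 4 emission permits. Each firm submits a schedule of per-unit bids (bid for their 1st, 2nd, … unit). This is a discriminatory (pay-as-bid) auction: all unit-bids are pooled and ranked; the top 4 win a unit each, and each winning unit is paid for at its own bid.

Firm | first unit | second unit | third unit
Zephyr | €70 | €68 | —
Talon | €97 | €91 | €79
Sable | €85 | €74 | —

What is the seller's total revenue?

Total revenue: €352

Pooled unit-bids ranked (top 4): 97 (Talon-1), 91 (Talon-2), 85 (Sable-1), 79 (Talon-3)
Next rejected bid: €74 (not a price — pay-as-bid).
Each winning unit pays its own bid.
Revenue = 97 + 91 + 85 + 79 = €352.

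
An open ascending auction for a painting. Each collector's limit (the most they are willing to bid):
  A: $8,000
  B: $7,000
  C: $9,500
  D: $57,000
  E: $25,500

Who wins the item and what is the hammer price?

D wins at $25,500

Rule: the price rises until one bidder remains; the winner pays the price at which the last rival dropped out.
Limits in order: 57,000 (D) > 25,500 (E) > 9,500 (C) > 8,000 (A) > 7,000 (B)
E is the last rival to drop out, at $25,500; D remains and wins at that price.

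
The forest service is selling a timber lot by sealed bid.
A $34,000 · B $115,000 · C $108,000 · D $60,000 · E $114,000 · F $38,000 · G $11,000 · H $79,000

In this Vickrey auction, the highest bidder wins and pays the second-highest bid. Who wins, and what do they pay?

Bids ranked: 115,000 (B) > 114,000 (E) > 108,000 (C) > 79,000 (H) > 60,000 (D) > 38,000 (F) > …
Second-price: B pays E's bid of $114,000.

B pays $114,000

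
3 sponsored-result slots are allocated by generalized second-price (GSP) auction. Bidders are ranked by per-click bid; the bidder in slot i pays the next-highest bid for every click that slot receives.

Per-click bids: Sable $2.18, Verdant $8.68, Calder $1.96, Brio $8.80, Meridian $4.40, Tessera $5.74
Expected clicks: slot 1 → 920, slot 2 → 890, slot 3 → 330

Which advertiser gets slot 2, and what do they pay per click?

Verdant; $5.74 per click

Ranked by bid: $8.80 (Brio) > $8.68 (Verdant) > $5.74 (Tessera) > $4.40 (Meridian) > …
Slot 2 goes to the second-ranked bidder, Verdant, who pays the next bid down: $5.74/click.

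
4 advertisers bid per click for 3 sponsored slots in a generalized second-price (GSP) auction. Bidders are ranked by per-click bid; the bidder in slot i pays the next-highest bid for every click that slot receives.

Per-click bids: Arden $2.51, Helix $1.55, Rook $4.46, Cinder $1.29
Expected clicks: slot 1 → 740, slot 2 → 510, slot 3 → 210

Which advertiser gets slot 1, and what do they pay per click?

Rook; $2.51 per click

Ranked by bid: $4.46 (Rook) > $2.51 (Arden) > $1.55 (Helix) > $1.29 (Cinder)
Slot 1 goes to the first-ranked bidder, Rook, who pays the next bid down: $2.51/click.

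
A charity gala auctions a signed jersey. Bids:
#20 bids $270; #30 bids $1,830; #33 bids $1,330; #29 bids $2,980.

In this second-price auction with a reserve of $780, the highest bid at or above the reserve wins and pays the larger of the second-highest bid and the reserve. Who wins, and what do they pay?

#29 pays $1,830

Rule: the highest bid at or above the reserve wins and pays the larger of the second-highest bid and the reserve.
Bids ranked: 2,980 (#29) > 1,830 (#30) > 1,330 (#33) > 270 (#20)
Highest eligible bid: #29 at $2,980.
Second-highest bid $1,830 exceeds the reserve $780 → payment $1,830.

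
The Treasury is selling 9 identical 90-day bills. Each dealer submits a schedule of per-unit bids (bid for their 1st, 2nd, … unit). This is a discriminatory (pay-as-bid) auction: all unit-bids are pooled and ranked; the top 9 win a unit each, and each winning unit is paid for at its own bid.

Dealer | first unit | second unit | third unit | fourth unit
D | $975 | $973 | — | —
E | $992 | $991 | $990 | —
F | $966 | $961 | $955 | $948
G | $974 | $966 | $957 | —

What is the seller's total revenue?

Total revenue: $8,788

Pooled unit-bids ranked (top 9): 992 (E-1), 991 (E-2), 990 (E-3), 975 (D-1), 974 (G-1), 973 (D-2), 966 (F-1), 966 (G-2), 961 (F-2)
Next rejected bid: $957 (not a price — pay-as-bid).
Each winning unit pays its own bid.
Revenue = 992 + 991 + 990 + 975 + 974 + 973 + 966 + 966 + 961 = $8,788.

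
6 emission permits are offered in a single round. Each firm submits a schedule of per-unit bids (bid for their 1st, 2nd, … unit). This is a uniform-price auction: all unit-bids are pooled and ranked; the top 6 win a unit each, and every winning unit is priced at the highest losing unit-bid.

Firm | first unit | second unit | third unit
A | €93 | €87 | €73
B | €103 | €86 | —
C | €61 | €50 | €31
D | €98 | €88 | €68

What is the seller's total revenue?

All unit-bids, highest first — top 6: 103 (B-1), 98 (D-1), 93 (A-1), 88 (D-2), 87 (A-2), 86 (B-2)
First bid not allocated: €73.
Allocation: A 2, B 2, D 2. Every unit priced at €73.
Revenue = 6 × 73 = €438.

Total revenue: €438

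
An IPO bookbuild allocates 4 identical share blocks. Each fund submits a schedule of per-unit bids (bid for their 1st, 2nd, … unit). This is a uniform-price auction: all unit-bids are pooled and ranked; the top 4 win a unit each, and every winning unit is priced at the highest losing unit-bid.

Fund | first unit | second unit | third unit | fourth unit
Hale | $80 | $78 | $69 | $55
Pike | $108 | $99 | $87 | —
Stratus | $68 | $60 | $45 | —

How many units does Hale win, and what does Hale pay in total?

Hale: 1 unit, pays $78

Pooled unit-bids ranked (top 4): 108 (Pike-1), 99 (Pike-2), 87 (Pike-3), 80 (Hale-1)
The (k+1)-th unit-bid is $78.
Hale wins 1 unit(s) at $78 each.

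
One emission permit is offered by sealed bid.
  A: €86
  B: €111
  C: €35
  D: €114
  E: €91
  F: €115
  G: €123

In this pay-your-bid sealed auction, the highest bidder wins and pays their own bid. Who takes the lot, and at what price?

Bids ranked: 123 (G) > 115 (F) > 114 (D) > 111 (B) > 91 (E) > 86 (A) > …
First-price: G pays what they bid, €123.

G pays €123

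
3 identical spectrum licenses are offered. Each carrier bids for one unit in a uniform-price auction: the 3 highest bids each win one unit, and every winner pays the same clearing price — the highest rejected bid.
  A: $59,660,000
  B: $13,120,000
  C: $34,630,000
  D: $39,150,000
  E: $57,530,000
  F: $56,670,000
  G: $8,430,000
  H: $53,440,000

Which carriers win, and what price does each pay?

Ordering the bids: 59,660,000 (A), 57,530,000 (E), 56,670,000 (F), 53,440,000 (H), 39,150,000 (D), …
Winners (3 units): A, E, F.
Clearing price = highest rejected bid = $53,440,000.

A, E, F; each pays $53,440,000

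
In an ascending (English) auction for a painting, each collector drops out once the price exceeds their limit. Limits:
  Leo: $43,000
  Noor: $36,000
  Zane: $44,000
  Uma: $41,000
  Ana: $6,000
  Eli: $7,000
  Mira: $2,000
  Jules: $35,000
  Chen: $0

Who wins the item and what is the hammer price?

Ascending (English) auction: the price rises until one bidder remains; the winner pays the price at which the last rival dropped out.
Sorting limits: 44,000 (Zane) > 43,000 (Leo) > 41,000 (Uma) > 36,000 (Noor) > 35,000 (Jules) > 7,000 (Eli) > …
Leo is the last rival to drop out, at $43,000; Zane remains and wins at that price.

Zane wins at $43,000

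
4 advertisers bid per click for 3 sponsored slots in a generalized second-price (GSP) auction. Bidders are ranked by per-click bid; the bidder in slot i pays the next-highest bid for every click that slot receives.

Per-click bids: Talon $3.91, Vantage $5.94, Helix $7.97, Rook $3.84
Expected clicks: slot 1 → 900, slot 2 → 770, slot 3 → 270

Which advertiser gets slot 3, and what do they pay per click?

Talon; $3.84 per click

Ranked by bid: $7.97 (Helix) > $5.94 (Vantage) > $3.91 (Talon) > $3.84 (Rook)
Slot 3 goes to the third-ranked bidder, Talon, who pays the next bid down: $3.84/click.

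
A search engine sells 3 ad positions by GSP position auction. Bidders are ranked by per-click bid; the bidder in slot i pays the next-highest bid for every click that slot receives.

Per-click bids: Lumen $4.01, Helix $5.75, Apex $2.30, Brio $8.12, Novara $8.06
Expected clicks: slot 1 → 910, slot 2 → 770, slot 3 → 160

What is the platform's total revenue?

Ranked by bid: $8.12 (Brio) > $8.06 (Novara) > $5.75 (Helix) > $4.01 (Lumen) > …
Slot 1: Brio pays $8.06 × 910 = $7334.60
Slot 2: Novara pays $5.75 × 770 = $4427.50
Slot 3: Helix pays $4.01 × 160 = $641.60
Total = $12403.70

Total revenue: $12403.70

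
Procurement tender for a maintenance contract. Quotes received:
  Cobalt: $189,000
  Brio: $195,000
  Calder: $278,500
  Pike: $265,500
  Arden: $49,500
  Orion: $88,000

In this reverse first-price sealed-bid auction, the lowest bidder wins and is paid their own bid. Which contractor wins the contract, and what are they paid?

Bids in order: 49,500 (Arden) < 88,000 (Orion) < 189,000 (Cobalt) < 195,000 (Brio) < 265,500 (Pike) < 278,500 (Calder)
Arden has the lowest bid and is paid exactly that: $49,500.

Arden is paid $49,500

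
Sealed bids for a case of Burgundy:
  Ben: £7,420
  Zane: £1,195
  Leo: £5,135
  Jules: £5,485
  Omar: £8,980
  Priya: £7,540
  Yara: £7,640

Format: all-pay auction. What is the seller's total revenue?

Total revenue: £43,395

Rule: the highest bidder wins the item, but every bidder pays their own bid.
Sorting bids: 8,980 (Omar) > 7,640 (Yara) > 7,540 (Priya) > 7,420 (Ben) > 5,485 (Jules) > 5,135 (Leo) > …
Every bidder forfeits their bid regardless of winning.
Revenue = 7,420 + 1,195 + 5,135 + 5,485 + 8,980 + 7,540 + 7,640 = £43,395.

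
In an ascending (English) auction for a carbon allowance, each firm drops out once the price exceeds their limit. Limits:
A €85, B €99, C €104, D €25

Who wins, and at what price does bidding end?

Rule: the price rises until one bidder remains; the winner pays the price at which the last rival dropped out.
Limits in order: 104 (C) > 99 (B) > 85 (A) > 25 (D)
B is the last rival to drop out, at €99; C remains and wins at that price.

C wins at €99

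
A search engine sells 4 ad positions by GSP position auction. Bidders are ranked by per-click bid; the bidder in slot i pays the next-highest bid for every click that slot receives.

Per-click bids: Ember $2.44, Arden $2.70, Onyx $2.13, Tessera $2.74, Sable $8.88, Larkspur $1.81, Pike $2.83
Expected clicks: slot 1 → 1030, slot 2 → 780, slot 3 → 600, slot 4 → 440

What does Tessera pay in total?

Ranked by bid: $8.88 (Sable) > $2.83 (Pike) > $2.74 (Tessera) > $2.70 (Arden) > $2.44 (Ember) > …
Tessera holds slot 3 → pays next bid $2.70 × 600 clicks = $1620.00.

Tessera pays $1620.00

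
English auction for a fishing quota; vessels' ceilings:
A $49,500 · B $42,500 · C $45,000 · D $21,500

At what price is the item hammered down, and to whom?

A wins at $45,000

Sorting limits: 49,500 (A) > 45,000 (C) > 42,500 (B) > 21,500 (D)
Once the price passes $45,000, only A is left; the hammer falls at C's limit of $45,000.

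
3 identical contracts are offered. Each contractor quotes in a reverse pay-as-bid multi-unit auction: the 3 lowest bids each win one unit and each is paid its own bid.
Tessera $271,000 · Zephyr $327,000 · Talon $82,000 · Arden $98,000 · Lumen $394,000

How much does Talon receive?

Talon is paid $82,000

Ordering the bids: 82,000 (Talon), 98,000 (Arden), 271,000 (Tessera), 327,000 (Zephyr), 394,000 (Lumen)
Lowest 3: Talon, Arden, Tessera.
Talon wins → own bid $82,000.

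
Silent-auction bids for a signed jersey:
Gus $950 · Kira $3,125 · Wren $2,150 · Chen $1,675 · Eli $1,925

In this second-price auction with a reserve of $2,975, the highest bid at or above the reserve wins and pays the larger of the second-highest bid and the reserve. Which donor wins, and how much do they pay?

Kira pays $2,975

Rule: the highest bid at or above the reserve wins and pays the larger of the second-highest bid and the reserve.
Sorting bids: 3,125 (Kira) > 2,150 (Wren) > 1,925 (Eli) > 1,675 (Chen) > 950 (Gus)
Highest eligible bid: Kira at $3,125.
Second-highest bid $2,150 is below the reserve $2,975, so the reserve binds → payment $2,975.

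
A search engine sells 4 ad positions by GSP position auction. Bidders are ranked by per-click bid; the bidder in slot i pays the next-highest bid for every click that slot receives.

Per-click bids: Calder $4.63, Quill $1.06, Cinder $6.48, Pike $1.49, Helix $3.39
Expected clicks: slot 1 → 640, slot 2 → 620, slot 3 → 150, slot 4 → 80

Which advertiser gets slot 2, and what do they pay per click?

Calder; $3.39 per click

Sorting advertisers: $6.48 (Cinder) > $4.63 (Calder) > $3.39 (Helix) > $1.49 (Pike) > $1.06 (Quill)
Slot 2 goes to the second-ranked bidder, Calder, who pays the next bid down: $3.39/click.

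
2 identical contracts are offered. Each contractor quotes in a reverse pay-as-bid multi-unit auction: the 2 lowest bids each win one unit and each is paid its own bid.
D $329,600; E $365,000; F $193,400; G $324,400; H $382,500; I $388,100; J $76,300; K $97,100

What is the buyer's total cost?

Sorting: 76,300 (J), 97,100 (K), 193,400 (F), 324,400 (G), …
Lowest 2: J, K.
Total cost = 76,300 + 97,100 = $173,400.

Total cost: $173,400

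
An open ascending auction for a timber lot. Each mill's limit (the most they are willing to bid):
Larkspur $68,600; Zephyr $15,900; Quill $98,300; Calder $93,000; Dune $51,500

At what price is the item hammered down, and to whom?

Sorting limits: 98,300 (Quill) > 93,000 (Calder) > 68,600 (Larkspur) > 51,500 (Dune) > 15,900 (Zephyr)
Calder is the last rival to drop out, at $93,000; Quill remains and wins at that price.

Quill wins at $93,000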